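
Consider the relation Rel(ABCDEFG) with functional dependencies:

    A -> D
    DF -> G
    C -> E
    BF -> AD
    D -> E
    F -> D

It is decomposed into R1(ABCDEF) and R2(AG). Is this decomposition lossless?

Common attributes: R1 ∩ R2 = {A}.
Closure of {A}: A → D applies, adding D; D → E applies, adding E. So (A)⁺ = {ADE}.
The closure contains neither all of R1 = {ABCDEF} nor all of R2 = {AG}, so the common attributes are not a superkey of either fragment. The join is lossy.

No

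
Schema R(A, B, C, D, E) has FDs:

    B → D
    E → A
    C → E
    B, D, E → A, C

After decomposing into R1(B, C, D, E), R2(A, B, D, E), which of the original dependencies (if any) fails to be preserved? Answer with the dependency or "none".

B → D lies within R1.
E → A lies within R2.
C → E lies within R1.
B, D, E → A, C: restricted closure across fragments reaches A, C.
Every dependency is enforceable on the fragments, so the decomposition is dependency-preserving.

none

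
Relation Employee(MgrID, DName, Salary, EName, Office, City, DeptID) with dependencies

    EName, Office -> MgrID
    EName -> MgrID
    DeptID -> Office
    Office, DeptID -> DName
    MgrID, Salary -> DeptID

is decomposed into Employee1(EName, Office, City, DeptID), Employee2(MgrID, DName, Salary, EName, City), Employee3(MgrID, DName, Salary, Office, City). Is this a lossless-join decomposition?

No

Chase test. Columns are MgrID, DName, Salary, EName, Office, City, DeptID; row i has aⱼ where attribute j ∈ Employeei, else bᵢⱼ.
Initial tableau (one row per fragment):
  row 1: b11 b12 b13 a4 a5 a6 a7
  row 2: a1 a2 a3 a4 b25 a6 b27
  row 3: a1 a2 a3 b34 a5 a6 b37
Rows 1 and 2 agree on EName; apply EName→MgrID and equate their MgrID entries.
Rows 2 and 3 agree on MgrID, Salary; apply MgrID, Salary→DeptID and equate their DeptID entries.
Rows 2 and 3 agree on DeptID; apply DeptID→Office and equate their Office entries.
No row becomes fully distinguished — the join is lossy.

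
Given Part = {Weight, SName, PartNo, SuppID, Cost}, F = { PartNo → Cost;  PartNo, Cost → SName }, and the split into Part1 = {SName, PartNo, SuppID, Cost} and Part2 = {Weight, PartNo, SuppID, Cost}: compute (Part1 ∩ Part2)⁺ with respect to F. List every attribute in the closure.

SName, PartNo, SuppID, Cost

Part1 ∩ Part2 = {PartNo, SuppID, Cost}.
PartNo, Cost → SName applies, adding SName
Closure: {SName, PartNo, SuppID, Cost}.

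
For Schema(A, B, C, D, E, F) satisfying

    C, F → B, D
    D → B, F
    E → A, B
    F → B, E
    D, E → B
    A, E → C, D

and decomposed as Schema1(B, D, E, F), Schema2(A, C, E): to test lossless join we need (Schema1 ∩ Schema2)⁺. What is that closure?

A, B, C, D, E, F

Schema1 ∩ Schema2 = {E}.
E → A, B applies, adding A, B
A, E → C, D applies, adding C, D
D → B, F applies, adding F
Closure: {A, B, C, D, E, F}.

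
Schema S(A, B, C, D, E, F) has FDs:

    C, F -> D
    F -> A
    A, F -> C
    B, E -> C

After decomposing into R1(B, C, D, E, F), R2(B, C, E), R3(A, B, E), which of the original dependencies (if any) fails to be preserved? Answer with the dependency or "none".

Check F → A: no single fragment contains all of {A, F}, and the restricted closure of {F} across the fragments never reaches {A}.
C, F → D is preserved.
A, F → C is preserved.
B, E → C is preserved.

F -> A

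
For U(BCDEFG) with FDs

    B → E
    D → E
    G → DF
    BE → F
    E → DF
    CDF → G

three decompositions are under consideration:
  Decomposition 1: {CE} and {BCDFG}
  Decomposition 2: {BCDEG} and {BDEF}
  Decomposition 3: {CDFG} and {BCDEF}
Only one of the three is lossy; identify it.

Decomposition 1

Decomposition 1: common = {C}, closure = {C} → lossy.
Decomposition 2: common = {BDE}, closure = {BDEF} → lossless.
Decomposition 3: common = {CDF}, closure = {CDEFG} → lossless.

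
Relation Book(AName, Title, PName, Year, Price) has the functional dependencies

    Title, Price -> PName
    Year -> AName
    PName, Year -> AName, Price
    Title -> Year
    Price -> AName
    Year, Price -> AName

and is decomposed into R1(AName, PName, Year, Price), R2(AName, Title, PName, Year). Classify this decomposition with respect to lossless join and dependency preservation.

lossless but not dependency-preserving

Lossless test: (AName, PName, Year)⁺ = {AName, PName, Year, Price}, which contains all of one fragment — lossless.
Dependency preservation: the restricted closure of {Title, Price} across the fragments never reaches {PName}, so Title, Price → PName cannot be enforced without a join — not preserved.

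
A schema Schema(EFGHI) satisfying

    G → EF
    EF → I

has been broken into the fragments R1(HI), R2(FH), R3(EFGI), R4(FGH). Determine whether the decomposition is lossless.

Yes

Chase test. Columns are EFGHI; row i has aⱼ where attribute j ∈ Ri, else bᵢⱼ.
Initial tableau (one row per fragment):
  row 1: b11 b12 b13 a4 a5
  row 2: b21 a2 b23 a4 b25
  row 3: a1 a2 a3 b34 a5
  row 4: b41 a2 a3 a4 b45
Rows 3 and 4 agree on G; apply G→EF and equate their EF entries.
Rows 3 and 4 agree on EF; apply EF→I and equate their I entries.
Row 4 is now all distinguished symbols — the join is lossless.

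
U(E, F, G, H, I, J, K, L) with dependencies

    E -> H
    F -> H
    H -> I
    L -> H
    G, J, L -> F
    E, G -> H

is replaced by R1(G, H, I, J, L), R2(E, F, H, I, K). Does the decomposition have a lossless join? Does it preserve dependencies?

lossy and not dependency-preserving

Lossless test: (H, I)⁺ = {H, I}, which is a superkey of neither fragment — lossy.
Dependency preservation: the restricted closure of {G, J, L} across the fragments never reaches {F}, so G, J, L → F cannot be enforced without a join — not preserved.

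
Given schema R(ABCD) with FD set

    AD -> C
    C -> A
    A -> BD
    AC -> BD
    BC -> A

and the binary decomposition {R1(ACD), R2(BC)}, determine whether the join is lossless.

Yes

Common attributes: R1 ∩ R2 = {C}.
Closure of {C}: C → A applies, adding A; A → BD applies, adding BD. So (C)⁺ = {ABCD}.
This closure contains every attribute of R1, so R1 ∩ R2 → R1. The join is lossless.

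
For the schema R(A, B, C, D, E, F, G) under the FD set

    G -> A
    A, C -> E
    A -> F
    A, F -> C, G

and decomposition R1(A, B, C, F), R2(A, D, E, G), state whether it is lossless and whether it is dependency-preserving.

lossy but dependency-preserving

Lossless test: (A)⁺ = {A, C, E, F, G}, which is a superkey of neither fragment — lossy.
Dependency preservation: A, C → E; A, F → C, G are not contained in any single fragment, but the restricted closure of each left-hand side across the fragments still reaches the right-hand side; the remaining FDs each lie inside some fragment. All dependencies are preserved.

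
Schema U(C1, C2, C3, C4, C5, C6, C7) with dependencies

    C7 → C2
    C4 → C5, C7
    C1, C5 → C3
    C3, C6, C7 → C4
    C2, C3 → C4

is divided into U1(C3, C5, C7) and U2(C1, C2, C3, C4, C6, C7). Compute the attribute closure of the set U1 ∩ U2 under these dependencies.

U1 ∩ U2 = {C3, C7}.
C7 → C2 applies, adding C2
C2, C3 → C4 applies, adding C4
C4 → C5, C7 applies, adding C5
Closure: {C2, C3, C4, C5, C7}.

C2, C3, C4, C5, C7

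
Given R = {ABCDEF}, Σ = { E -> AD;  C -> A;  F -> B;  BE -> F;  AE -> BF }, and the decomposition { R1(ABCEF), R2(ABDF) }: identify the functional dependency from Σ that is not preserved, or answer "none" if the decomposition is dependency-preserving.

E -> AD

Check E → AD: no single fragment contains all of {ADE}, and the restricted closure of {E} across the fragments never reaches {AD}.
C → A is preserved.
F → B is preserved.
BE → F is preserved.
AE → BF is preserved.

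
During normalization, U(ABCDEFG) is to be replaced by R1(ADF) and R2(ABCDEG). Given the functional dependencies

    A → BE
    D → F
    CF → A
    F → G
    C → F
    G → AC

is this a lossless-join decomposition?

Common attributes: R1 ∩ R2 = {AD}.
Closure of {AD}: A → BE applies, adding BE; D → F applies, adding F; F → G applies, adding G; G → AC applies, adding C. So (AD)⁺ = {ABCDEFG}.
This closure contains every attribute of R1, so R1 ∩ R2 → R1. The join is lossless.

Yes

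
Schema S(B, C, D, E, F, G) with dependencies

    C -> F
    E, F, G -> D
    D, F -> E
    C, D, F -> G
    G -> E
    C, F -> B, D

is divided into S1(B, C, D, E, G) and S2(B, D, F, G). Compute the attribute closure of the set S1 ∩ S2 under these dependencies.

B, D, E, G

S1 ∩ S2 = {B, D, G}.
G → E applies, adding E
Closure: {B, D, E, G}.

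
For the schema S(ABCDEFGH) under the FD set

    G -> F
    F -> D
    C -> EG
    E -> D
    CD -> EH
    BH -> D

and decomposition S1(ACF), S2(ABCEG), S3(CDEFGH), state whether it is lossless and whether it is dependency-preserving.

Lossless test (chase): Rows 2 and 3 agree on G; apply G→F and equate their F entries. Rows 1 and 2 agree on F; apply F→D and equate their D entries. Rows 1 and 3 agree on F; apply F→D and equate their D entries. Rows 1 and 2 agree on C; apply C→EG and equate their EG entries. Rows 1 and 2 agree on CD; apply CD→EH and equate their EH entries. Rows 1 and 3 agree on CD; apply CD→EH and equate their EH entries. Row 2 is now all distinguished symbols — the join is lossless.
Dependency preservation: the restricted closure of {BH} across the fragments never reaches {D}, so BH → D cannot be enforced without a join — not preserved.

lossless but not dependency-preserving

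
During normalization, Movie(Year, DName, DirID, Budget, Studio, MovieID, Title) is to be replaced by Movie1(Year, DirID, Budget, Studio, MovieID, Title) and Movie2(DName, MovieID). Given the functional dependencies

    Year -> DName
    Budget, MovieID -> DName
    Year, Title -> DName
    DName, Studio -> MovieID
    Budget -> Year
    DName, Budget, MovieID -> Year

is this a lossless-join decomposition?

Common attributes: Movie1 ∩ Movie2 = {MovieID}.
No dependency enlarges {MovieID}, so (MovieID)⁺ = {MovieID}.
The closure contains neither all of Movie1 = {Year, DirID, Budget, Studio, MovieID, Title} nor all of Movie2 = {DName, MovieID}, so the common attributes are not a superkey of either fragment. The join is lossy.

No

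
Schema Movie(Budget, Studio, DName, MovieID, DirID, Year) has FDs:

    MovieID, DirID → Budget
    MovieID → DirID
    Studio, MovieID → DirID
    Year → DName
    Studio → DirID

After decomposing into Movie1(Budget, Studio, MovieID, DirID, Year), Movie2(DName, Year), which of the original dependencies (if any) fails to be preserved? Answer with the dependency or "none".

MovieID, DirID → Budget lies within Movie1.
MovieID → DirID lies within Movie1.
Studio, MovieID → DirID lies within Movie1.
Year → DName lies within Movie2.
Studio → DirID lies within Movie1.
Every dependency is enforceable on the fragments, so the decomposition is dependency-preserving.

none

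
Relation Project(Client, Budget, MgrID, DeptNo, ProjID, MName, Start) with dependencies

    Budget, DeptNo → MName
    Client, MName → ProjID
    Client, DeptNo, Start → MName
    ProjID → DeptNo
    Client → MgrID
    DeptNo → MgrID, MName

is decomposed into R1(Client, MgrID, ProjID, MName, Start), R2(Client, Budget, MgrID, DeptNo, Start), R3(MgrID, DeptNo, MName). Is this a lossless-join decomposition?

Chase test. Columns are Client, Budget, MgrID, DeptNo, ProjID, MName, Start; row i has aⱼ where attribute j ∈ Ri, else bᵢⱼ.
Initial tableau (one row per fragment):
  row 1: a1 b12 a3 b14 a5 a6 a7
  row 2: a1 a2 a3 a4 b25 b26 a7
  row 3: b31 b32 a3 a4 b35 a6 b37
Rows 2 and 3 agree on DeptNo; apply DeptNo→MgrID, MName and equate their MgrID, MName entries.
Rows 1 and 2 agree on Client, MName; apply Client, MName→ProjID and equate their ProjID entries.
Rows 1 and 2 agree on ProjID; apply ProjID→DeptNo and equate their DeptNo entries.
Row 2 is now all distinguished symbols — the join is lossless.

Yes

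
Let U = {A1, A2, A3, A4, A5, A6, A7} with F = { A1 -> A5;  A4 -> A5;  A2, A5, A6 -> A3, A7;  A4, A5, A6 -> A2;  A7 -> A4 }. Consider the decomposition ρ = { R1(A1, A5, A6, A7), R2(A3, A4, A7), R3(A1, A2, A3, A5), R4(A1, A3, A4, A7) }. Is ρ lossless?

No

Chase test. Columns are A1, A2, A3, A4, A5, A6, A7; row i has aⱼ where attribute j ∈ Ri, else bᵢⱼ.
Initial tableau (one row per fragment):
  row 1: a1 b12 b13 b14 a5 a6 a7
  row 2: b21 b22 a3 a4 b25 b26 a7
  row 3: a1 a2 a3 b34 a5 b36 b37
  row 4: a1 b42 a3 a4 b45 b46 a7
Rows 1 and 4 agree on A1; apply A1→A5 and equate their A5 entries.
Rows 2 and 4 agree on A4; apply A4→A5 and equate their A5 entries.
Rows 1 and 2 agree on A7; apply A7→A4 and equate their A4 entries.
No row becomes fully distinguished — the join is lossy.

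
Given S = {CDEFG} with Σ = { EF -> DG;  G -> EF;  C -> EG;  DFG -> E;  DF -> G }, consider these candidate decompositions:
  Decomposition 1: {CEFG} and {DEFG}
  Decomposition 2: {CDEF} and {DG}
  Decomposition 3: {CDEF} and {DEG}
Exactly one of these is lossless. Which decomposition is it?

Decomposition 1

Decomposition 1: common = {EFG}, closure = {DEFG} → lossless.
Decomposition 2: common = {D}, closure = {D} → lossy.
Decomposition 3: common = {DE}, closure = {DE} → lossy.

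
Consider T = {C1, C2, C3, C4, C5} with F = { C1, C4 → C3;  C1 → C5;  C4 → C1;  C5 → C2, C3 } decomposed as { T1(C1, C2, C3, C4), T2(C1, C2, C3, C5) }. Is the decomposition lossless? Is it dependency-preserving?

Lossless test: (C1, C2, C3)⁺ = {C1, C2, C3, C5}, which contains all of one fragment — lossless.
Dependency preservation: every FD's attributes lie within a single fragment, so each can be enforced locally — preserved.

lossless and dependency-preserving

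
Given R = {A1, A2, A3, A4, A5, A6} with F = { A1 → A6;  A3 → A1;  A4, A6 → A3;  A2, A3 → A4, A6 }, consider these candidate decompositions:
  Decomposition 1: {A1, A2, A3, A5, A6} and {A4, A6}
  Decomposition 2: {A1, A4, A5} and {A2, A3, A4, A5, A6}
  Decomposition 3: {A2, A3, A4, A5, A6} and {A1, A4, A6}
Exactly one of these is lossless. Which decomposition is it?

Decomposition 1: common = {A6}, closure = {A6} → lossy.
Decomposition 2: common = {A4, A5}, closure = {A4, A5} → lossy.
Decomposition 3: common = {A4, A6}, closure = {A1, A3, A4, A6} → lossless.

Decomposition 3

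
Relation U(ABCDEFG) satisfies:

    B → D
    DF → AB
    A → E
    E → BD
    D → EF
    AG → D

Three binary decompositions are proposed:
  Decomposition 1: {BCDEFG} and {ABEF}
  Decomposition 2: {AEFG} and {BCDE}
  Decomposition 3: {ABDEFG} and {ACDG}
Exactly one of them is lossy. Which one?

Decomposition 1: common = {BEF}, closure = {ABDEF} → lossless.
Decomposition 2: common = {E}, closure = {ABDEF} → lossy.
Decomposition 3: common = {ADG}, closure = {ABDEFG} → lossless.

Decomposition 2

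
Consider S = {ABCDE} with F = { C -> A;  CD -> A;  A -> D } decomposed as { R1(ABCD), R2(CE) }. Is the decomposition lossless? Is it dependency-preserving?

lossy but dependency-preserving

Lossless test: (C)⁺ = {ACD}, which is a superkey of neither fragment — lossy.
Dependency preservation: every FD's attributes lie within a single fragment, so each can be enforced locally — preserved.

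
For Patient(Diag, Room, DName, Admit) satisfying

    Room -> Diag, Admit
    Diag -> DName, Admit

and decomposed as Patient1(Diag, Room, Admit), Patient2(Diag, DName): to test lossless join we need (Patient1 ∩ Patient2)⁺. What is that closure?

Diag, DName, Admit

Patient1 ∩ Patient2 = {Diag}.
Diag → DName, Admit applies, adding DName, Admit
Closure: {Diag, DName, Admit}.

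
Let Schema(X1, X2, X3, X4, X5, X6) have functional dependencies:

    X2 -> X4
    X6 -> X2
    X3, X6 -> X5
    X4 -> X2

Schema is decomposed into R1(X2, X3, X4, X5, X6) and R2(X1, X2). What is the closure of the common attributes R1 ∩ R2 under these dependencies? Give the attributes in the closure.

X2, X4

R1 ∩ R2 = {X2}.
X2 → X4 applies, adding X4
Closure: {X2, X4}.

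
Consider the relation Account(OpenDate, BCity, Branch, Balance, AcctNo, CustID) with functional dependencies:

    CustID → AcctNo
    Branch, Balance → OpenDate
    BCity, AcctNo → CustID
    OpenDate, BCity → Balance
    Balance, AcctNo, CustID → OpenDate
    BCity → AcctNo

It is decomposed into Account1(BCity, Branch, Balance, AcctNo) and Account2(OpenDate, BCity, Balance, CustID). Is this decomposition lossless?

Common attributes: Account1 ∩ Account2 = {BCity, Balance}.
Closure of {BCity, Balance}: BCity → AcctNo applies, adding AcctNo; BCity, AcctNo → CustID applies, adding CustID; Balance, AcctNo, CustID → OpenDate applies, adding OpenDate. So (BCity, Balance)⁺ = {OpenDate, BCity, Balance, AcctNo, CustID}.
This closure contains every attribute of Account2, so Account1 ∩ Account2 → Account2. The join is lossless.

Yes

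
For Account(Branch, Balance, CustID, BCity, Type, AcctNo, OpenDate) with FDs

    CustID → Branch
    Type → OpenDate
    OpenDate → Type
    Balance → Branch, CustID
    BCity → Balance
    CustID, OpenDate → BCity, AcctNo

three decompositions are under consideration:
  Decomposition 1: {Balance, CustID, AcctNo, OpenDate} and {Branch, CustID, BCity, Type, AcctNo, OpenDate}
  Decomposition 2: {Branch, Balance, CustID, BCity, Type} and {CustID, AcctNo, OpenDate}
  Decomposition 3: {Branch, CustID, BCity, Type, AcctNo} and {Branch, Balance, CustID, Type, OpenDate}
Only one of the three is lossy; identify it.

Decomposition 2

Decomposition 1: common = {CustID, AcctNo, OpenDate}, closure = {Branch, Balance, CustID, BCity, Type, AcctNo, OpenDate} → lossless.
Decomposition 2: common = {CustID}, closure = {Branch, CustID} → lossy.
Decomposition 3: common = {Branch, CustID, Type}, closure = {Branch, Balance, CustID, BCity, Type, AcctNo, OpenDate} → lossless.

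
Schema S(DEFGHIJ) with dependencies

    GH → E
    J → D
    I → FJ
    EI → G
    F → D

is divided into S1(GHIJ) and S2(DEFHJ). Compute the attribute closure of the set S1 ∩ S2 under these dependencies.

DHJ

S1 ∩ S2 = {HJ}.
J → D applies, adding D
Closure: {DHJ}.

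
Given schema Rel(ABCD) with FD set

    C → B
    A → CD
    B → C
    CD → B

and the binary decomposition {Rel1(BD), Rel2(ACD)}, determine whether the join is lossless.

No

Common attributes: Rel1 ∩ Rel2 = {D}.
No dependency enlarges {D}, so (D)⁺ = {D}.
The closure contains neither all of Rel1 = {BD} nor all of Rel2 = {ACD}, so the common attributes are not a superkey of either fragment. The join is lossy.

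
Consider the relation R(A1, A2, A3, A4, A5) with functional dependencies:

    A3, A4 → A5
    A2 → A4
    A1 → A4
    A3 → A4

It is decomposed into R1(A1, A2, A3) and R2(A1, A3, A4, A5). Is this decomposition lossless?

Common attributes: R1 ∩ R2 = {A1, A3}.
Closure of {A1, A3}: A1 → A4 applies, adding A4; A3, A4 → A5 applies, adding A5. So (A1, A3)⁺ = {A1, A3, A4, A5}.
This closure contains every attribute of R2, so R1 ∩ R2 → R2. The join is lossless.

Yes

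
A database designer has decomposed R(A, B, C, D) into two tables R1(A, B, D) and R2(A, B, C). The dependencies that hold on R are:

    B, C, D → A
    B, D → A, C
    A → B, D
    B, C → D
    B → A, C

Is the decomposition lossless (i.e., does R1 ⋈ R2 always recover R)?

Yes

Common attributes: R1 ∩ R2 = {A, B}.
Closure of {A, B}: A → B, D applies, adding D; B → A, C applies, adding C. So (A, B)⁺ = {A, B, C, D}.
This closure contains every attribute of R1, so R1 ∩ R2 → R1. The join is lossless.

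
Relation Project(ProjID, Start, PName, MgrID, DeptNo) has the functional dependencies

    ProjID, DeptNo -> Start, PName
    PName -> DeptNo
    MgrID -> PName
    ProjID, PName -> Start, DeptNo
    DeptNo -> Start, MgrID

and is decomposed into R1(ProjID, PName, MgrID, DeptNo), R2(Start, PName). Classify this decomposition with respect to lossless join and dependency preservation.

lossless and dependency-preserving

Lossless test: (PName)⁺ = {Start, PName, MgrID, DeptNo}, which contains all of one fragment — lossless.
Dependency preservation: ProjID, DeptNo → Start, PName; ProjID, PName → Start, DeptNo; DeptNo → Start, MgrID are not contained in any single fragment, but the restricted closure of each left-hand side across the fragments still reaches the right-hand side; the remaining FDs each lie inside some fragment. All dependencies are preserved.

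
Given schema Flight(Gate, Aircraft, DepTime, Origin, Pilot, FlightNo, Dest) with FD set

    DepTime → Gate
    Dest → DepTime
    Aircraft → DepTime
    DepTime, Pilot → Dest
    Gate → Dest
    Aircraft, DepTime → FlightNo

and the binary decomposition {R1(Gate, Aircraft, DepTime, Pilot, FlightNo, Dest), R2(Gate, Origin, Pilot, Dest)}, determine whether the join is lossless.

No

Common attributes: R1 ∩ R2 = {Gate, Pilot, Dest}.
Closure of {Gate, Pilot, Dest}: Dest → DepTime applies, adding DepTime. So (Gate, Pilot, Dest)⁺ = {Gate, DepTime, Pilot, Dest}.
The closure contains neither all of R1 = {Gate, Aircraft, DepTime, Pilot, FlightNo, Dest} nor all of R2 = {Gate, Origin, Pilot, Dest}, so the common attributes are not a superkey of either fragment. The join is lossy.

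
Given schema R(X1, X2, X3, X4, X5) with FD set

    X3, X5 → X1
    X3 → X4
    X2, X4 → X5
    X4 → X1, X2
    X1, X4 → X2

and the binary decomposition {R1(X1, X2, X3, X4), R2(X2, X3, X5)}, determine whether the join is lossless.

Common attributes: R1 ∩ R2 = {X2, X3}.
Closure of {X2, X3}: X3 → X4 applies, adding X4; X2, X4 → X5 applies, adding X5; X4 → X1, X2 applies, adding X1. So (X2, X3)⁺ = {X1, X2, X3, X4, X5}.
This closure contains every attribute of R1, so R1 ∩ R2 → R1. The join is lossless.

Yes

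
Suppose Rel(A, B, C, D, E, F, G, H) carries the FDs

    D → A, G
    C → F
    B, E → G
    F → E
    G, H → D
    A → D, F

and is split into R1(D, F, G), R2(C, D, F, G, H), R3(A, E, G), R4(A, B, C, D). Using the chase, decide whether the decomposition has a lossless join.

Chase test. Columns are A, B, C, D, E, F, G, H; row i has aⱼ where attribute j ∈ Ri, else bᵢⱼ.
Initial tableau (one row per fragment):
  row 1: b11 b12 b13 a4 b15 a6 a7 b18
  row 2: b21 b22 a3 a4 b25 a6 a7 a8
  row 3: a1 b32 b33 b34 a5 b36 a7 b38
  row 4: a1 a2 a3 a4 b45 b46 b47 b48
Rows 1 and 2 agree on D; apply D→A, G and equate their A, G entries.
Rows 1 and 4 agree on D; apply D→A, G and equate their A, G entries.
Rows 2 and 4 agree on C; apply C→F and equate their F entries.
Rows 1 and 2 agree on F; apply F→E and equate their E entries.
Rows 1 and 4 agree on F; apply F→E and equate their E entries.
Rows 1 and 3 agree on A; apply A→D, F and equate their D, F entries.
Rows 1 and 3 agree on F; apply F→E and equate their E entries.
No row becomes fully distinguished — the join is lossy.

No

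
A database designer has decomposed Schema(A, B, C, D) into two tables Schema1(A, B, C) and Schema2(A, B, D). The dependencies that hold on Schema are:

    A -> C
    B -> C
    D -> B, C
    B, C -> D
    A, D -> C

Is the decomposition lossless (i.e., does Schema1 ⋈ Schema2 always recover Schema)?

Common attributes: Schema1 ∩ Schema2 = {A, B}.
Closure of {A, B}: A → C applies, adding C; B, C → D applies, adding D. So (A, B)⁺ = {A, B, C, D}.
This closure contains every attribute of Schema1, so Schema1 ∩ Schema2 → Schema1. The join is lossless.

Yes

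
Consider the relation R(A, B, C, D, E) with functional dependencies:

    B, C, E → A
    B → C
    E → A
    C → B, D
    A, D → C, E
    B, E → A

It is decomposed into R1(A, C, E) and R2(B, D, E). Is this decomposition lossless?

Common attributes: R1 ∩ R2 = {E}.
Closure of {E}: E → A applies, adding A. So (E)⁺ = {A, E}.
The closure contains neither all of R1 = {A, C, E} nor all of R2 = {B, D, E}, so the common attributes are not a superkey of either fragment. The join is lossy.

No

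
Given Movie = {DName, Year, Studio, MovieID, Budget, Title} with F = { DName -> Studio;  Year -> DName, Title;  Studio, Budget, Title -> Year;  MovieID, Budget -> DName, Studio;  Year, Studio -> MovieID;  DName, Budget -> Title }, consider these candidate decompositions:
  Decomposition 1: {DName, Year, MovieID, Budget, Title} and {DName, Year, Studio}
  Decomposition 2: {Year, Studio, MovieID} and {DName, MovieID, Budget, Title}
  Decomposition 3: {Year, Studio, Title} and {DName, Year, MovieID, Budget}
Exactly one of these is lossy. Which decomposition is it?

Decomposition 1: common = {DName, Year}, closure = {DName, Year, Studio, MovieID, Title} → lossless.
Decomposition 2: common = {MovieID}, closure = {MovieID} → lossy.
Decomposition 3: common = {Year}, closure = {DName, Year, Studio, MovieID, Title} → lossless.

Decomposition 2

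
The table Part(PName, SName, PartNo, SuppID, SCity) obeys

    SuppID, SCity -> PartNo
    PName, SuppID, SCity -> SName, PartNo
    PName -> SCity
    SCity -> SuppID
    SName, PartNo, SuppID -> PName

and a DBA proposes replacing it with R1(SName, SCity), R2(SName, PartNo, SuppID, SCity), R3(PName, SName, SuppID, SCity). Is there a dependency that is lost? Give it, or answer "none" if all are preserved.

SuppID, SCity → PartNo lies within R2.
PName, SuppID, SCity → SName, PartNo: restricted closure across fragments reaches SName, PartNo.
PName → SCity lies within R3.
SCity → SuppID lies within R2.
SName, PartNo, SuppID → PName: restricted closure across fragments reaches PName.
Every dependency is enforceable on the fragments, so the decomposition is dependency-preserving.

none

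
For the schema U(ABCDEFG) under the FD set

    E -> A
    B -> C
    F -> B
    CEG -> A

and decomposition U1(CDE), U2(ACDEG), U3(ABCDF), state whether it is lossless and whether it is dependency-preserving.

lossy but dependency-preserving

Lossless test (chase): Rows 1 and 2 agree on E; apply E→A and equate their A entries. No row becomes fully distinguished — the join is lossy.
Dependency preservation: every FD's attributes lie within a single fragment, so each can be enforced locally — preserved.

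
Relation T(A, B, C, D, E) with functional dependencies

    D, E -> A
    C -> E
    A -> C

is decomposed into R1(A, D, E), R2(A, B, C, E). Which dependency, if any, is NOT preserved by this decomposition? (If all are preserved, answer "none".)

none

D, E → A lies within R1.
C → E lies within R2.
A → C lies within R2.
Every dependency is enforceable on the fragments, so the decomposition is dependency-preserving.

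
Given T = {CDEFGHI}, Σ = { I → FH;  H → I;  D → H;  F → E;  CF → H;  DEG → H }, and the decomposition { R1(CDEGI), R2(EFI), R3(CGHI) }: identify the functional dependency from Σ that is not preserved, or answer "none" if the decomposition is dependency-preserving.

CF → H

Check CF → H: no single fragment contains all of {CFH}, and the restricted closure of {CF} across the fragments never reaches {H}.
I → FH is preserved.
H → I is preserved.
D → H is preserved.
F → E is preserved.
DEG → H is preserved.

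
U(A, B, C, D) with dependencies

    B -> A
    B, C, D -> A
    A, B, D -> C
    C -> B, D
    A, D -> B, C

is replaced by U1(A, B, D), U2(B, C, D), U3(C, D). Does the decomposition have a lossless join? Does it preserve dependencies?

lossless and dependency-preserving

Lossless test (chase): Rows 1 and 2 agree on B; apply B→A and equate their A entries. Rows 1 and 2 agree on A, B, D; apply A, B, D→C and equate their C entries. Rows 1 and 3 agree on C; apply C→B, D and equate their B, D entries. Rows 1 and 3 agree on B; apply B→A and equate their A entries. Row 1 is now all distinguished symbols — the join is lossless.
Dependency preservation: B, C, D → A; A, B, D → C; A, D → B, C are not contained in any single fragment, but the restricted closure of each left-hand side across the fragments still reaches the right-hand side; the remaining FDs each lie inside some fragment. All dependencies are preserved.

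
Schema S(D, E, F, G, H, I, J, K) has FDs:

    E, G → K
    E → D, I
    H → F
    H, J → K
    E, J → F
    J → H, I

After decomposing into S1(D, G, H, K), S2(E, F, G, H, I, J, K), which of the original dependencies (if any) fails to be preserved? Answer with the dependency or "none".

E → D, I

Check E → D, I: no single fragment contains all of {D, E, I}, and the restricted closure of {E} across the fragments never reaches {D, I}.
E, G → K is preserved.
H → F is preserved.
H, J → K is preserved.
E, J → F is preserved.
J → H, I is preserved.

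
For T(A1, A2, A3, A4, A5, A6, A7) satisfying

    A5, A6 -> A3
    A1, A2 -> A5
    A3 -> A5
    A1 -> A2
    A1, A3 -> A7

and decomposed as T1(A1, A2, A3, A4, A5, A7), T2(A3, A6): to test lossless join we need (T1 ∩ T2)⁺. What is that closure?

A3, A5

T1 ∩ T2 = {A3}.
A3 → A5 applies, adding A5
Closure: {A3, A5}.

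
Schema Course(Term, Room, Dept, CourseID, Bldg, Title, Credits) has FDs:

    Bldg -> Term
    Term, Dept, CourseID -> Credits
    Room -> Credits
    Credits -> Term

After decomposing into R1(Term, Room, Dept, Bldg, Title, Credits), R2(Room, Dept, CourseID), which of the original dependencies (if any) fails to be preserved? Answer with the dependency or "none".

Term, Dept, CourseID -> Credits

Check Term, Dept, CourseID → Credits: no single fragment contains all of {Term, Dept, CourseID, Credits}, and the restricted closure of {Term, Dept, CourseID} across the fragments never reaches {Credits}.
Bldg → Term is preserved.
Room → Credits is preserved.
Credits → Term is preserved.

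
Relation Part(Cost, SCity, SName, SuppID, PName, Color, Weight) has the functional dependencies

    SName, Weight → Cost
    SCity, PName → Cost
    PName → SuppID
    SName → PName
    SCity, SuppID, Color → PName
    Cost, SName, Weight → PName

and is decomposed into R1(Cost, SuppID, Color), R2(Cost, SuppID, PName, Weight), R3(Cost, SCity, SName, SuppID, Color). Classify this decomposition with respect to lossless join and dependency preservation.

Lossless test (chase): applying each FD to every pair of rows produces no changes in the tableau, so no row becomes fully distinguished — the join is lossy.
Dependency preservation: the restricted closure of {SName, Weight} across the fragments never reaches {Cost}, so SName, Weight → Cost cannot be enforced without a join — not preserved.

lossy and not dependency-preserving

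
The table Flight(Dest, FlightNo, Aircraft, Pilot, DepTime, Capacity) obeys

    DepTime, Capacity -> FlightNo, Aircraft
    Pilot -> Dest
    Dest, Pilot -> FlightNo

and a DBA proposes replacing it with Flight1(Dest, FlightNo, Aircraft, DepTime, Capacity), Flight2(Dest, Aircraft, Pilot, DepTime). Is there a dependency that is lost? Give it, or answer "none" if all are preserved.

Dest, Pilot -> FlightNo

Check Dest, Pilot → FlightNo: no single fragment contains all of {Dest, FlightNo, Pilot}, and the restricted closure of {Dest, Pilot} across the fragments never reaches {FlightNo}.
DepTime, Capacity → FlightNo, Aircraft is preserved.
Pilot → Dest is preserved.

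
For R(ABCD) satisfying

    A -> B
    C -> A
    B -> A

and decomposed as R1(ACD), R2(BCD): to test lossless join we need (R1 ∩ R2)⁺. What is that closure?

ABCD

R1 ∩ R2 = {CD}.
C → A applies, adding A
A → B applies, adding B
Closure: {ABCD}.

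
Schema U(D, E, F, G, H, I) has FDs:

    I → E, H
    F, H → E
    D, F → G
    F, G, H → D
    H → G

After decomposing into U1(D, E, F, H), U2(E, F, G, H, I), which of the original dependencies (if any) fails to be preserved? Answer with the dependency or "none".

Check D, F → G: no single fragment contains all of {D, F, G}, and the restricted closure of {D, F} across the fragments never reaches {G}.
I → E, H is preserved.
F, H → E is preserved.
F, G, H → D is preserved.
H → G is preserved.

D, F → G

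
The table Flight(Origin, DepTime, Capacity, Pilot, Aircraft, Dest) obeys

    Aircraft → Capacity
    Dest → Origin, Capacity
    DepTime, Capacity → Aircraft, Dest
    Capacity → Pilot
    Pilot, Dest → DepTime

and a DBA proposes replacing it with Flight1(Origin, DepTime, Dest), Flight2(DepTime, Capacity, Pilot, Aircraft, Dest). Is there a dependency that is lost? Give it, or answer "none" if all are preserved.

none

Aircraft → Capacity lies within Flight2.
Dest → Origin, Capacity: restricted closure across fragments reaches Origin, Capacity.
DepTime, Capacity → Aircraft, Dest lies within Flight2.
Capacity → Pilot lies within Flight2.
Pilot, Dest → DepTime lies within Flight2.
Every dependency is enforceable on the fragments, so the decomposition is dependency-preserving.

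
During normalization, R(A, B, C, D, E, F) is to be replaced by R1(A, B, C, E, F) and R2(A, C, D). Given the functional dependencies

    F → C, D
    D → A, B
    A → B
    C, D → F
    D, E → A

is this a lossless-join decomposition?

No

Common attributes: R1 ∩ R2 = {A, C}.
Closure of {A, C}: A → B applies, adding B. So (A, C)⁺ = {A, B, C}.
The closure contains neither all of R1 = {A, B, C, E, F} nor all of R2 = {A, C, D}, so the common attributes are not a superkey of either fragment. The join is lossy.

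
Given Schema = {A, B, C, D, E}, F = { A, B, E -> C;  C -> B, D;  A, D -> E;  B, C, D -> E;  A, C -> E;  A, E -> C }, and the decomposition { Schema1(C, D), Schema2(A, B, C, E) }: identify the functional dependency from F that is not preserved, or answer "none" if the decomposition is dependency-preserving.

A, D -> E

Check A, D → E: no single fragment contains all of {A, D, E}, and the restricted closure of {A, D} across the fragments never reaches {E}.
A, B, E → C is preserved.
C → B, D is preserved.
B, C, D → E is preserved.
A, C → E is preserved.
A, E → C is preserved.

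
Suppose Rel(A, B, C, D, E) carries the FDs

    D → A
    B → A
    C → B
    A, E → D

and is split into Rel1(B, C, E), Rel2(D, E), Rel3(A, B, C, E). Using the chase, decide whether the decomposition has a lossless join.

Chase test. Columns are A, B, C, D, E; row i has aⱼ where attribute j ∈ Reli, else bᵢⱼ.
Initial tableau (one row per fragment):
  row 1: b11 a2 a3 b14 a5
  row 2: b21 b22 b23 a4 a5
  row 3: a1 a2 a3 b34 a5
Rows 1 and 3 agree on B; apply B→A and equate their A entries.
Rows 1 and 3 agree on A, E; apply A, E→D and equate their D entries.
No row becomes fully distinguished — the join is lossy.

No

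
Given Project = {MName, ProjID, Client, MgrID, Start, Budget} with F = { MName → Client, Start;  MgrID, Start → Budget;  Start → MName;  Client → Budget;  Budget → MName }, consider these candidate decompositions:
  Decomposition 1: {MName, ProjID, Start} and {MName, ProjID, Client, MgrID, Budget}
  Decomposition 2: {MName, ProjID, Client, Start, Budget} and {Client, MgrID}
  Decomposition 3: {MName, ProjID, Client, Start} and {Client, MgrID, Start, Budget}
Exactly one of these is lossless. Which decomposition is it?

Decomposition 1

Decomposition 1: common = {MName, ProjID}, closure = {MName, ProjID, Client, Start, Budget} → lossless.
Decomposition 2: common = {Client}, closure = {MName, Client, Start, Budget} → lossy.
Decomposition 3: common = {Client, Start}, closure = {MName, Client, Start, Budget} → lossy.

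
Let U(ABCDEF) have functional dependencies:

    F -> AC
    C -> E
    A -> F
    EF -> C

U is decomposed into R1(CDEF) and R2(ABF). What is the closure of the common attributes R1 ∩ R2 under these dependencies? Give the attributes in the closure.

R1 ∩ R2 = {F}.
F → AC applies, adding AC
C → E applies, adding E
Closure: {ACEF}.

ACEF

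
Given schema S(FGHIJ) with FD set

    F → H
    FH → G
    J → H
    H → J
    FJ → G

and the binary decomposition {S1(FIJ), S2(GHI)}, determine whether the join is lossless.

No

Common attributes: S1 ∩ S2 = {I}.
No dependency enlarges {I}, so (I)⁺ = {I}.
The closure contains neither all of S1 = {FIJ} nor all of S2 = {GHI}, so the common attributes are not a superkey of either fragment. The join is lossy.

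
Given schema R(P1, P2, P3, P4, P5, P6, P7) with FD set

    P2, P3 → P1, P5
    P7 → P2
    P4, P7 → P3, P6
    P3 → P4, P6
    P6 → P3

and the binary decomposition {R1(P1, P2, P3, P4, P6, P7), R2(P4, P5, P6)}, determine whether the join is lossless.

No

Common attributes: R1 ∩ R2 = {P4, P6}.
Closure of {P4, P6}: P6 → P3 applies, adding P3. So (P4, P6)⁺ = {P3, P4, P6}.
The closure contains neither all of R1 = {P1, P2, P3, P4, P6, P7} nor all of R2 = {P4, P5, P6}, so the common attributes are not a superkey of either fragment. The join is lossy.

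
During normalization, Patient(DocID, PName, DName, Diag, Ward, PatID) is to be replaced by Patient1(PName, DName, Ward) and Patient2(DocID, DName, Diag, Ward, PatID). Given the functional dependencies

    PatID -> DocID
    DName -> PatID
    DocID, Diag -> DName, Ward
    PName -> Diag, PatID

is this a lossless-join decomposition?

No

Common attributes: Patient1 ∩ Patient2 = {DName, Ward}.
Closure of {DName, Ward}: DName → PatID applies, adding PatID; PatID → DocID applies, adding DocID. So (DName, Ward)⁺ = {DocID, DName, Ward, PatID}.
The closure contains neither all of Patient1 = {PName, DName, Ward} nor all of Patient2 = {DocID, DName, Diag, Ward, PatID}, so the common attributes are not a superkey of either fragment. The join is lossy.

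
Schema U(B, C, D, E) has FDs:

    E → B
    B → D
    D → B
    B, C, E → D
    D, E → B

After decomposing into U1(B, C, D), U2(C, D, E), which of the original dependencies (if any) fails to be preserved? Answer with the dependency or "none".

none

E → B: restricted closure across fragments reaches B.
B → D lies within U1.
D → B lies within U1.
B, C, E → D: restricted closure across fragments reaches D.
D, E → B: restricted closure across fragments reaches B.
Every dependency is enforceable on the fragments, so the decomposition is dependency-preserving.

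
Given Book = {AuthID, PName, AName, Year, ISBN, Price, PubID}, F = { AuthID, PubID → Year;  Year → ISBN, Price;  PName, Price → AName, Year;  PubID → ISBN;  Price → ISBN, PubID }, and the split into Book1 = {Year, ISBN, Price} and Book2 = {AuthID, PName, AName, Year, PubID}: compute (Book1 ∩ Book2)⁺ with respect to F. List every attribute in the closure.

Book1 ∩ Book2 = {Year}.
Year → ISBN, Price applies, adding ISBN, Price
Price → ISBN, PubID applies, adding PubID
Closure: {Year, ISBN, Price, PubID}.

Year, ISBN, Price, PubID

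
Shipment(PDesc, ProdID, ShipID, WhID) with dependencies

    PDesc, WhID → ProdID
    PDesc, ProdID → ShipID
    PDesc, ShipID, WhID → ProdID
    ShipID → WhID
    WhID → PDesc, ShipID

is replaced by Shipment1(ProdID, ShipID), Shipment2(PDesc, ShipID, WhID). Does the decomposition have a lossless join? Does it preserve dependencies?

lossless but not dependency-preserving

Lossless test: (ShipID)⁺ = {PDesc, ProdID, ShipID, WhID}, which contains all of one fragment — lossless.
Dependency preservation: the restricted closure of {PDesc, ProdID} across the fragments never reaches {ShipID}, so PDesc, ProdID → ShipID cannot be enforced without a join — not preserved.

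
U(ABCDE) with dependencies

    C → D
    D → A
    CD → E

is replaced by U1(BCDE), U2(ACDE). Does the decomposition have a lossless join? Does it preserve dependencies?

Lossless test: (CDE)⁺ = {ACDE}, which contains all of one fragment — lossless.
Dependency preservation: every FD's attributes lie within a single fragment, so each can be enforced locally — preserved.

lossless and dependency-preserving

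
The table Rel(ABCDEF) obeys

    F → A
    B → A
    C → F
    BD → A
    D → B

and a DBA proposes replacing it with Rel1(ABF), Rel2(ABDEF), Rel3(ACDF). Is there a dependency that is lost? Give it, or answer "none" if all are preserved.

none

F → A lies within Rel1.
B → A lies within Rel1.
C → F lies within Rel3.
BD → A lies within Rel2.
D → B lies within Rel2.
Every dependency is enforceable on the fragments, so the decomposition is dependency-preserving.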